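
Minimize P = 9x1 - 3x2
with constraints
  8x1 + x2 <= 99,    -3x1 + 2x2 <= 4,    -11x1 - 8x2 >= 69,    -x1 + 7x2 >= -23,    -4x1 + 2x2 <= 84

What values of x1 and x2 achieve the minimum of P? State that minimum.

x1 = -74/19, x2 = -73/19, minimum P = -447/19

Extreme points and P = 9x1 - 3x2:
  (-85/23, -163/46) → P = -1041/46
  (-74/19, -73/19) → P = -447/19
  (-299/85, -322/85) → P = -345/17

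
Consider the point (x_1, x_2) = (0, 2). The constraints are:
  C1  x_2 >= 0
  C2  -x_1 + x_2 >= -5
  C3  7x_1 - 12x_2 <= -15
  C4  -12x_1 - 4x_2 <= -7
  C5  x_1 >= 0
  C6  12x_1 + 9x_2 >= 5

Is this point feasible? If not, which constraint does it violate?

feasible

C1: 2 ≥ 0 ✓
C2: 2 ≥ -5 ✓
C3: -24 ≤ -15 ✓
C4: -8 ≤ -7 ✓
C5: 0 ≥ 0 ✓
C6: 18 ≥ 5 ✓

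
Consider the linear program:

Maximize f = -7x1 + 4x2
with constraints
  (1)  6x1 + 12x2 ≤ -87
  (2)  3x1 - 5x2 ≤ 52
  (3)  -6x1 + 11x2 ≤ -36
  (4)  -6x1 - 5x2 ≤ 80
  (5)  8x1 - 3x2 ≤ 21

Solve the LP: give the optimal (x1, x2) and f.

x1 = -175/24, x2 = -29/4, maximum f = 529/24

Corner points and f = -7x1 + 4x2:
  (-175/46, -123/23) → f = 241/46
  (-3/38, -137/19) → f = -1075/38
  (-28/9, -184/15) → f = -1228/45
  (-51/31, -353/31) → f = -1055/31
  (-175/24, -29/4) → f = 529/24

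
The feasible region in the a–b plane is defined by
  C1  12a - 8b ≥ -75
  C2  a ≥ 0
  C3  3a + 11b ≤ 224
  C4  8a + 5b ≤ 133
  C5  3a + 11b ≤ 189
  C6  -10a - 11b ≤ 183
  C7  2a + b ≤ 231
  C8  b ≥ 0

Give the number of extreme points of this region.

5

Of the 27 pairwise boundary intersections, those satisfying every inequality are:
  (0, 75/8)
  (229/52, 831/52)
  (0, 0)
  (518/73, 1113/73)
  (133/8, 0)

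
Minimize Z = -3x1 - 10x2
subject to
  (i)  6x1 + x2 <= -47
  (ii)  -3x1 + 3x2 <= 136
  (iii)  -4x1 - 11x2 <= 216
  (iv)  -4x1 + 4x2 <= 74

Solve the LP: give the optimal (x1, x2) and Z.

At the optimal vertex, 6x1 + x2 = -47 and -4x1 + 4x2 = 74.
Solving simultaneously gives x1 = -131/14, x2 = 64/7.

x1 = -131/14, x2 = 64/7, minimum Z = -887/14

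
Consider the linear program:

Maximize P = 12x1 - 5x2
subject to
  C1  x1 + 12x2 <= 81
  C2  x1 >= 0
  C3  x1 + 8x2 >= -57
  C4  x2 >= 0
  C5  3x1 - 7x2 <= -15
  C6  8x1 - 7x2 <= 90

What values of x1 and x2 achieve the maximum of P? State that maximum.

x1 = 9, x2 = 6, maximum P = 78

Corner points and P = 12x1 - 5x2:
  (0, 27/4) → P = -135/4
  (9, 6) → P = 78
  (0, 15/7) → P = -75/7

The binding constraints are x1 + 12x2 = 81 and 3x1 - 7x2 = -15.
Solving simultaneously gives x1 = 9, x2 = 6.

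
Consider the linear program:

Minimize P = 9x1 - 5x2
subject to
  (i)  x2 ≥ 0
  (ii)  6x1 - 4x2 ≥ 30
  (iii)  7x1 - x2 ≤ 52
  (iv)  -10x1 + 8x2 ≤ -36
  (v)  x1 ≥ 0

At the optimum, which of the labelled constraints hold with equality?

(i) and (ii)

Corner points and P = 9x1 - 5x2:
  (5, 0) → P = 45
  (52/7, 0) → P = 468/7
  (89/11, 51/11) → P = 546/11

The minimum is at (5, 0). Substituting into each constraint, equality holds for (i) and (ii); the remaining constraints have slack.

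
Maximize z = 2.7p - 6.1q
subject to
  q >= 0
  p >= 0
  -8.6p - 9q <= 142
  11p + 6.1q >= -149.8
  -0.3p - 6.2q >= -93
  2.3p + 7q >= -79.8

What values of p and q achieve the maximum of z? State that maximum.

Feasible corners and z = 2.7p - 6.1q:
  (0, 0) → z = 0
  (310, 0) → z = 837
  (0, 15) → z = -91.5

At the optimal vertex, q = 0 and -0.3p - 6.2q = -93.
Solving simultaneously gives p = 310, q = 0.

p = 310, q = 0, maximum z = 837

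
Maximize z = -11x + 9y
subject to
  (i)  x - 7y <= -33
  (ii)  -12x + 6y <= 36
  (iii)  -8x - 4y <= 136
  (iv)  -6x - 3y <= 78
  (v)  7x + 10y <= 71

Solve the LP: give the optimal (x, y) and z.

x = 11/27, y = 184/27, maximum z = 1535/27

Corner points and z = -11x + 9y:
  (-9/13, 60/13) → z = 639/13
  (167/59, 302/59) → z = 881/59
  (11/27, 184/27) → z = 1535/27

The optimum lies where -12x + 6y = 36 and 7x + 10y = 71.
Solving simultaneously gives x = 11/27, y = 184/27.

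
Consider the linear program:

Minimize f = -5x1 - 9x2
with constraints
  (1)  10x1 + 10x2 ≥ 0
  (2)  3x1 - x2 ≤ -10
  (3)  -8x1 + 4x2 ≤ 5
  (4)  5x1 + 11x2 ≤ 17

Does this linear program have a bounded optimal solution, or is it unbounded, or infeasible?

infeasible

The boundaries 10x1 + 10x2 = 0 and 3x1 - x2 = -10 meet at (-5/2, 5/2), but that point violates -8x1 + 4x2 ≤ 5. Every candidate vertex is excluded by some other constraint, so the feasible region is empty.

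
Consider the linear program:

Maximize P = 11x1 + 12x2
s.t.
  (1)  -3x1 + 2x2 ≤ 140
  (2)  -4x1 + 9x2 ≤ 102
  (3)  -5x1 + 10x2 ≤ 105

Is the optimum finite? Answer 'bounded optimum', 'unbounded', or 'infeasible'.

From the feasible point (-119/2, -77/4), moving in the direction (9, 4) keeps every constraint satisfied while P increases without bound.

unbounded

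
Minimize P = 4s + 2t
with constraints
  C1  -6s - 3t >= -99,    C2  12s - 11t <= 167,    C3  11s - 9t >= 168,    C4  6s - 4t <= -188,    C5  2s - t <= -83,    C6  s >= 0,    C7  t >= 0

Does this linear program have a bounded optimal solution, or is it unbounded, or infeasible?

infeasible

The boundaries s = 0 and t = 0 meet at (0, 0), but that point violates 11s - 9t ≥ 168. Every candidate vertex is excluded by some other constraint, so the feasible region is empty.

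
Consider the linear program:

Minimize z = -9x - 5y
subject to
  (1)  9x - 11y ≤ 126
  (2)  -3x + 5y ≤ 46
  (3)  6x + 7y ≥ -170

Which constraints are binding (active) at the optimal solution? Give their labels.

Corner points and z = -9x - 5y:
  (284/3, 66) → z = -1182
  (-988/129, -762/43) → z = 6774/43
  (-1172/51, -78/17) → z = 3906/17

The minimum is at (284/3, 66). Substituting into each constraint, equality holds for (1) and (2); the remaining constraints have slack.

(1) and (2)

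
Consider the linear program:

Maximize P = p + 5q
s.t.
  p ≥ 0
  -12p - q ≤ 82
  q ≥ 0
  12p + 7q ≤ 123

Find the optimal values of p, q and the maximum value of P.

Corner points and P = p + 5q:
  (0, 0) → P = 0
  (0, 123/7) → P = 615/7
  (41/4, 0) → P = 41/4

At the optimal vertex, p = 0 and 12p + 7q = 123.
Solving simultaneously gives p = 0, q = 123/7.

p = 0, q = 123/7, maximum P = 615/7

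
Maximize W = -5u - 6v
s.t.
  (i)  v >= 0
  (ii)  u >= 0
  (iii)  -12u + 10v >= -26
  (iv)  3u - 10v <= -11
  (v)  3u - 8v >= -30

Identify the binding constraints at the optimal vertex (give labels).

(ii) and (iv)

Extreme points and W = -5u - 6v:
  (0, 11/10) → W = -33/5
  (0, 15/4) → W = -45/2
  (37/9, 7/3) → W = -311/9
  (254/33, 73/11) → W = -2584/33

The maximum is at (0, 11/10). Substituting into each constraint, equality holds for (ii) and (iv); the remaining constraints have slack.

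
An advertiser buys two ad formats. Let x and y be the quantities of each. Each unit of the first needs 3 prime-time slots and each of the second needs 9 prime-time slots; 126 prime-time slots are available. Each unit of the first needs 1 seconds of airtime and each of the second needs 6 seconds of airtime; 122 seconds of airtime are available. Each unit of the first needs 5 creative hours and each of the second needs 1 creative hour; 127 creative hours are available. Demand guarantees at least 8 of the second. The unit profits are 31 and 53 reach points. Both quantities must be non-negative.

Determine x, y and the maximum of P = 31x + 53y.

x = 18, y = 8, maximum P = 982

Feasible corners and P = 31x + 53y:
  (0, 14) → P = 742
  (0, 8) → P = 424
  (18, 8) → P = 982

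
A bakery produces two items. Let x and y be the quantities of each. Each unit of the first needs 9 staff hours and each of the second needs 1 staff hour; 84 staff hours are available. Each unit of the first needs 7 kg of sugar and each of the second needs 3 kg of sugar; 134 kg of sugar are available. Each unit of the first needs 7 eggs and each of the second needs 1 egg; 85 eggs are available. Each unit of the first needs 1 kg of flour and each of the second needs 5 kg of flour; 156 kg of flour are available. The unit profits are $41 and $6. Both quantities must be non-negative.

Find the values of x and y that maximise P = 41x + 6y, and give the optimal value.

Corner points and P = 41x + 6y:
  (0, 0) → P = 0
  (0, 156/5) → P = 936/5
  (28/3, 0) → P = 1148/3
  (6, 30) → P = 426

The optimum lies where 9x + y = 84 and x + 5y = 156.
Solving simultaneously gives x = 6, y = 30.

x = 6, y = 30, maximum P = 426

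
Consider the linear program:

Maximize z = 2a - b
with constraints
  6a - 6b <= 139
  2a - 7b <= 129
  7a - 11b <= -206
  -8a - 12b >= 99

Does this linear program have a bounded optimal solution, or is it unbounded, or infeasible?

bounded optimum

Extreme points and z = 2a - b:
  (-2861/27, -1315/27) → z = -1469/9
  (-3561/172, 955/172) → z = -8077/172
The feasible region has finitely many vertices and no improving ray; the maximum is -8077/172 at (-3561/172, 955/172).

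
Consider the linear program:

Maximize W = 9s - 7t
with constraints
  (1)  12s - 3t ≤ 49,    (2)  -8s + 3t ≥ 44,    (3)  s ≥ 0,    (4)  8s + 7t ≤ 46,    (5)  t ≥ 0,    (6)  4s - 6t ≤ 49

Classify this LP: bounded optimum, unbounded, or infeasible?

The boundaries 12s - 3t = 49 and -8s + 3t = 44 meet at (93/4, 230/3), but that point violates 8s + 7t ≤ 46. Every candidate vertex is excluded by some other constraint, so the feasible region is empty.

infeasible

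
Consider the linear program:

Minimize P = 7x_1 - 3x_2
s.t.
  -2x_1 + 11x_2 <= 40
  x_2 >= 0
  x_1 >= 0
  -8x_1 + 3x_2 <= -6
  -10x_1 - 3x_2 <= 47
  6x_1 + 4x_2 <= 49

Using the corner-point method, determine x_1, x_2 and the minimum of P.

x_1 = 93/41, x_2 = 166/41, minimum P = 153/41

Feasible corners and P = 7x_1 - 3x_2:
  (93/41, 166/41) → P = 153/41
  (379/74, 169/37) → P = 1639/74
  (3/4, 0) → P = 21/4
  (49/6, 0) → P = 343/6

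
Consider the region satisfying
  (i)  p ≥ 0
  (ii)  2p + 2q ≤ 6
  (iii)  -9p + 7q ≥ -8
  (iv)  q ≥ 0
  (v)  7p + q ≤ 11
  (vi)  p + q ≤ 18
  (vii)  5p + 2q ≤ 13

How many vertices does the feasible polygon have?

5

Of the 20 pairwise boundary intersections, those satisfying every inequality are:
  (0, 3)
  (0, 0)
  (4/3, 5/3)
  (8/9, 0)
  (85/58, 43/58)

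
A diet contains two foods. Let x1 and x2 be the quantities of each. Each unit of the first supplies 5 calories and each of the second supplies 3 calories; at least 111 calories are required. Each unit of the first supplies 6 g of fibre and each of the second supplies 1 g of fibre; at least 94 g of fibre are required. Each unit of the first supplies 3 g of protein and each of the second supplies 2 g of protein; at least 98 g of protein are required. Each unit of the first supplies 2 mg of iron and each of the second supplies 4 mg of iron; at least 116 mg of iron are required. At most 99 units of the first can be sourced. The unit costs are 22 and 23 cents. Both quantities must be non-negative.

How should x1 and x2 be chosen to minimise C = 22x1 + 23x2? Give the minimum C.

Vertices and C = 22x1 + 23x2:
  (0, 94) → C = 2162
  (58, 0) → C = 1276
  (99, 0) → C = 2178
  (10, 34) → C = 1002
  (20, 19) → C = 877
The feasible region is unbounded (it extends along (0, 1)), but C strictly increases along every unbounded feasible direction, so there is no improving ray and the minimum is attained at a vertex.

x1 = 20, x2 = 19, minimum C = 877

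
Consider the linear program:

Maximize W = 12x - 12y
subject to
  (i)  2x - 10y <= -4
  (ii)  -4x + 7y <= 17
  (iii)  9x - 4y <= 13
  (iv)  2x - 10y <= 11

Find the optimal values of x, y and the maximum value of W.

Extreme points and W = 12x - 12y:
  (-71/13, -9/13) → W = -744/13
  (73/41, 31/41) → W = 504/41
  (159/47, 205/47) → W = -552/47

x = 73/41, y = 31/41, maximum W = 504/41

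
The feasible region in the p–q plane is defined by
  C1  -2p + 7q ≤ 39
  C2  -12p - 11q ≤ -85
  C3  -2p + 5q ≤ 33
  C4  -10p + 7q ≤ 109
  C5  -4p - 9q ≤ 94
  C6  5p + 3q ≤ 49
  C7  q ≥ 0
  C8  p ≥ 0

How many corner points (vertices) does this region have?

Of the 28 pairwise boundary intersections, those satisfying every inequality are:
  (83/53, 319/53)
  (226/41, 293/41)
  (85/12, 0)
  (49/5, 0)

4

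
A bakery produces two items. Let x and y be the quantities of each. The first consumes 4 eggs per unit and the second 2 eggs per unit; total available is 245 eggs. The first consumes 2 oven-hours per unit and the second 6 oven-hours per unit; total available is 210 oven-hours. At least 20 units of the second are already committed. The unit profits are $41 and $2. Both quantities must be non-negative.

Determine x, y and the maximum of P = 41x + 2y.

Corner points and P = 41x + 2y:
  (0, 35) → P = 70
  (0, 20) → P = 40
  (45, 20) → P = 1885

x = 45, y = 20, maximum P = 1885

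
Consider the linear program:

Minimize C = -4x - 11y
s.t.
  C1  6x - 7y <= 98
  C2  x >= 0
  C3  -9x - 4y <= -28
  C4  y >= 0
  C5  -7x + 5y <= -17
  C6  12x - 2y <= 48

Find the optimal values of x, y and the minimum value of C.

x = 103/23, y = 66/23, minimum C = -1138/23

The optimum lies where -7x + 5y = -17 and 12x - 2y = 48.
Solving simultaneously gives x = 103/23, y = 66/23.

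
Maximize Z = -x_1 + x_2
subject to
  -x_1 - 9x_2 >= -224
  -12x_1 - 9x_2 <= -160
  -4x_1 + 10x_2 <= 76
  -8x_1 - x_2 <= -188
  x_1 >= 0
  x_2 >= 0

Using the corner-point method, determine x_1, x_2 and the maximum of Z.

Vertices and Z = -x_1 + x_2:
  (778/23, 486/23) → Z = -292/23
  (224, 0) → Z = -224
  (451/21, 340/21) → Z = -37/7
  (47/2, 0) → Z = -47/2

x_1 = 451/21, x_2 = 340/21, maximum Z = -37/7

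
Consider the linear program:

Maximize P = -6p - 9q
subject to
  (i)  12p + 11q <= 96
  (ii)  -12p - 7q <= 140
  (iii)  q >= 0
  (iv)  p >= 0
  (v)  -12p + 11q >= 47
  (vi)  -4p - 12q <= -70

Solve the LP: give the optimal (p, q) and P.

Corner points and P = -6p - 9q:
  (0, 96/11) → P = -864/11
  (49/24, 13/2) → P = -283/4
  (0, 35/6) → P = -105/2
  (103/94, 257/47) → P = -2622/47

p = 0, q = 35/6, maximum P = -105/2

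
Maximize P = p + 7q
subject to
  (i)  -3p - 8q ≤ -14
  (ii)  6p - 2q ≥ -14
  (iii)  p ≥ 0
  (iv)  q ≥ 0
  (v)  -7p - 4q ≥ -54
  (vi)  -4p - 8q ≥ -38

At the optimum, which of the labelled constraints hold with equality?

Vertices and P = p + 7q:
  (0, 7/4) → P = 49/4
  (14/3, 0) → P = 14/3
  (0, 19/4) → P = 133/4
  (54/7, 0) → P = 54/7
  (7, 5/4) → P = 63/4

The maximum is at (0, 19/4). Substituting into each constraint, equality holds for (iii) and (vi); the remaining constraints have slack.

(iii) and (vi)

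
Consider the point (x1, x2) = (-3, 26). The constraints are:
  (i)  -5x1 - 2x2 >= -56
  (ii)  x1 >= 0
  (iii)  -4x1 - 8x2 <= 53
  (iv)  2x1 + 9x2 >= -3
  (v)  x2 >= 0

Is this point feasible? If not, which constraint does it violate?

not feasible — violates (ii)

Constraint (ii): x1 = -3, which is not ≥ 0. All other constraints are satisfied.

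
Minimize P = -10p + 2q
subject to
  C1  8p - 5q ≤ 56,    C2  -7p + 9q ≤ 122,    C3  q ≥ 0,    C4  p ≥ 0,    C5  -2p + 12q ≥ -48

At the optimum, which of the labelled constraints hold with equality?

C1 and C2

Feasible corners and P = -10p + 2q:
  (1114/37, 1368/37) → P = -8404/37
  (7, 0) → P = -70
  (0, 122/9) → P = 244/9
  (0, 0) → P = 0

The minimum is at (1114/37, 1368/37). Substituting into each constraint, equality holds for C1 and C2; the remaining constraints have slack.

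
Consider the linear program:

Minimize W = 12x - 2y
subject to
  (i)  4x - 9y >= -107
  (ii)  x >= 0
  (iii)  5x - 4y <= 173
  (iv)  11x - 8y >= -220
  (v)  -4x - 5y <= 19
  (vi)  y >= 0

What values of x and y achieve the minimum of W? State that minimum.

Corner points and W = 12x - 2y:
  (0, 107/9) → W = -214/9
  (1985/29, 1227/29) → W = 21366/29
  (0, 0) → W = 0
  (173/5, 0) → W = 2076/5

The binding constraints are 4x - 9y = -107 and x = 0.
Solving simultaneously gives x = 0, y = 107/9.

x = 0, y = 107/9, minimum W = -214/9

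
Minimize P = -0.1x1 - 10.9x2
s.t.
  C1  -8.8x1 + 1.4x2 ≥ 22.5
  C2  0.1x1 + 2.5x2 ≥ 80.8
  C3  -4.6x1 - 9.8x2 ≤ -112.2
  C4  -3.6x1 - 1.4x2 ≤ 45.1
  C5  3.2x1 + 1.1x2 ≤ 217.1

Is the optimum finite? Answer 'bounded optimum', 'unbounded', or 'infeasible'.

unbounded

From the feasible point (5687/2214, 71329/2214), moving in the direction (-1.4, 3.6) keeps every constraint satisfied while P decreases without bound.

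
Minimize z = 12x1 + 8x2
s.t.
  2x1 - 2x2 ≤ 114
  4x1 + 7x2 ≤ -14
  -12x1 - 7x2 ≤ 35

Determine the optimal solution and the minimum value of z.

x1 = 364/19, x2 = -719/19, minimum z = -1384/19

Feasible corners and z = 12x1 + 8x2:
  (35, -22) → z = 244
  (364/19, -719/19) → z = -1384/19
  (-21/8, -1/2) → z = -71/2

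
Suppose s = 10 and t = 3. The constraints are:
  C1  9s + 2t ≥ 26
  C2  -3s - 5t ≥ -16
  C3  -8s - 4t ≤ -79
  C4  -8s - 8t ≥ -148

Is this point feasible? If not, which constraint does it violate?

not feasible — violates C2

Constraint C2: -3s - 5t = -45, which is not ≥ -16. All other constraints are satisfied.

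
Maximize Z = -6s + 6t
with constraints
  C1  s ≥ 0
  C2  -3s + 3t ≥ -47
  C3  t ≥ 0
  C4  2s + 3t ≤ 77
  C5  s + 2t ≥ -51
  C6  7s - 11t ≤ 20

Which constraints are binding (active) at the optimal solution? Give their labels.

Vertices and Z = -6s + 6t:
  (0, 0) → Z = 0
  (0, 77/3) → Z = 154
  (20/7, 0) → Z = -120/7
  (907/43, 499/43) → Z = -2448/43

The maximum is at (0, 77/3). Substituting into each constraint, equality holds for C1 and C4; the remaining constraints have slack.

C1 and C4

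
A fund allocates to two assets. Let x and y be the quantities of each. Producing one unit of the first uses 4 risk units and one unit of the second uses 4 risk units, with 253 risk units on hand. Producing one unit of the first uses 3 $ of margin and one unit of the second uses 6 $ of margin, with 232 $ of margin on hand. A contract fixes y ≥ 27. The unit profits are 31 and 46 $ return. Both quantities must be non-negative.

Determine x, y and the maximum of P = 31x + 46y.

x = 70/3, y = 27, maximum P = 5896/3

Corner points and P = 31x + 46y:
  (0, 116/3) → P = 5336/3
  (0, 27) → P = 1242
  (70/3, 27) → P = 5896/3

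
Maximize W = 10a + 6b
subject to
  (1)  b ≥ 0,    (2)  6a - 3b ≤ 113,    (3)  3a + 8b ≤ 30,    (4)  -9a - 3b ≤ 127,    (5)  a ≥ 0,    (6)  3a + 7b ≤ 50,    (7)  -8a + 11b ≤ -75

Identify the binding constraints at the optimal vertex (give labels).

Extreme points and W = 10a + 6b:
  (10, 0) → W = 100
  (75/8, 0) → W = 375/4
  (930/97, 15/97) → W = 9390/97

The maximum is at (10, 0). Substituting into each constraint, equality holds for (1) and (3); the remaining constraints have slack.

(1) and (3)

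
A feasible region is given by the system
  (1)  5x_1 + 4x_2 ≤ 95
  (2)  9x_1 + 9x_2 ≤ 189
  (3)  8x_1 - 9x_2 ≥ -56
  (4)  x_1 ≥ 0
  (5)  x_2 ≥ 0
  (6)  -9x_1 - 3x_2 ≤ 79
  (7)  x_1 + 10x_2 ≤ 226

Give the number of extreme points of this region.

Pairwise boundary intersections that survive every other constraint:
  (11, 10)
  (19, 0)
  (133/17, 224/17)
  (0, 56/9)
  (0, 0)

5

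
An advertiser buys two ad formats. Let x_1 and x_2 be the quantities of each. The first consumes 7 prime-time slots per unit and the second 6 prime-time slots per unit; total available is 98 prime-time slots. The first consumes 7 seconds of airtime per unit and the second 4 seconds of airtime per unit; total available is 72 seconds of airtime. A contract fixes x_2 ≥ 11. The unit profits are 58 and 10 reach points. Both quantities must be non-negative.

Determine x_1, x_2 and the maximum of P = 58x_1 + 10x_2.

x_1 = 4, x_2 = 11, maximum P = 342

Feasible corners and P = 58x_1 + 10x_2:
  (0, 49/3) → P = 490/3
  (0, 11) → P = 110
  (20/7, 13) → P = 2070/7
  (4, 11) → P = 342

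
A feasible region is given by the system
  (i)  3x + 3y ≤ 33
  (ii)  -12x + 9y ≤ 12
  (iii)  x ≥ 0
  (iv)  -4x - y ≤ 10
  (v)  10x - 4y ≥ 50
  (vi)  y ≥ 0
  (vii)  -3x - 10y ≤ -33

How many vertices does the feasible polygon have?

3

The feasible vertices (each the meet of two boundaries and inside every other half-plane) are:
  (47/7, 30/7)
  (11, 0)
  (79/14, 45/28)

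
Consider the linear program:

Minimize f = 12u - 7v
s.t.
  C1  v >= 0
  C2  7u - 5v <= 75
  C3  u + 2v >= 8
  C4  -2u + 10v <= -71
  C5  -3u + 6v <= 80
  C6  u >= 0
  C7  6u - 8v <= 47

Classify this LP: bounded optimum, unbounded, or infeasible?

The boundaries 7u - 5v = 75 and -3u + 6v = 80 meet at (850/27, 785/27), but that point violates -2u + 10v ≤ -71. Every candidate vertex is excluded by some other constraint, so the feasible region is empty.

infeasible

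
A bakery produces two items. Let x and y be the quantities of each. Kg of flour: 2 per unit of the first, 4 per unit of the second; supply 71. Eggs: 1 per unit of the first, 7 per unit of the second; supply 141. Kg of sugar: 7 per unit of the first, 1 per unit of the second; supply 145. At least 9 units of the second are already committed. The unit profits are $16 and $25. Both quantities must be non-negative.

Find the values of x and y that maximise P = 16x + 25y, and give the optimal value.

x = 35/2, y = 9, maximum P = 505

Vertices and P = 16x + 25y:
  (0, 71/4) → P = 1775/4
  (0, 9) → P = 225
  (35/2, 9) → P = 505

The optimum lies where 2x + 4y = 71 and y = 9.
Solving simultaneously gives x = 35/2, y = 9.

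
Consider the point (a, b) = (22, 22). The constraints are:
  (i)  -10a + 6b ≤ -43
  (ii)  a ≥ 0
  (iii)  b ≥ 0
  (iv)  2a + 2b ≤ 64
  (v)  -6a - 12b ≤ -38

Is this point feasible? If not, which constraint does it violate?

Constraint (iv): 2a + 2b = 88, which is not ≤ 64. All other constraints are satisfied.

not feasible — violates (iv)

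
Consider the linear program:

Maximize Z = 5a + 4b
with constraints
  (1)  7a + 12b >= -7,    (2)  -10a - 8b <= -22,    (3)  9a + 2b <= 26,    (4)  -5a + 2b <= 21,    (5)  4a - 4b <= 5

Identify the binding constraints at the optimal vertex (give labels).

Extreme points and Z = 5a + 4b:
  (-31/15, 16/3) → Z = 11
  (16/9, 19/36) → Z = 11
  (5/14, 319/28) → Z = 663/14
  (57/22, 59/44) → Z = 403/22

The maximum is at (5/14, 319/28). Substituting into each constraint, equality holds for (3) and (4); the remaining constraints have slack.

(3) and (4)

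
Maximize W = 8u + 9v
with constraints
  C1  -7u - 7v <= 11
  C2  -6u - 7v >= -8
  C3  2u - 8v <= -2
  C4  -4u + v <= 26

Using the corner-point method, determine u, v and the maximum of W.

u = 25/31, v = 14/31, maximum W = 326/31

Extreme points and W = 8u + 9v:
  (-51/35, -4/35) → W = -444/35
  (-193/35, 138/35) → W = -302/35
  (25/31, 14/31) → W = 326/31
  (-87/17, 94/17) → W = 150/17

The binding constraints are -6u - 7v = -8 and 2u - 8v = -2.
Solving simultaneously gives u = 25/31, v = 14/31.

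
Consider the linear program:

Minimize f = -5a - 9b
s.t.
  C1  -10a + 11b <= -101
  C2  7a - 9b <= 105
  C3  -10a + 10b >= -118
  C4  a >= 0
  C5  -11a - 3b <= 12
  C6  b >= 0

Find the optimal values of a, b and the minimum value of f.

a = 144/5, b = 17, minimum f = -297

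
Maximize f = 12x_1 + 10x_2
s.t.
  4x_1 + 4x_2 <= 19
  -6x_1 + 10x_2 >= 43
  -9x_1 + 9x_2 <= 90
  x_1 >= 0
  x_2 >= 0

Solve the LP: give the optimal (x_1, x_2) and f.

x_1 = 9/32, x_2 = 143/32, maximum f = 769/16

Vertices and f = 12x_1 + 10x_2:
  (9/32, 143/32) → f = 769/16
  (0, 19/4) → f = 95/2
  (0, 43/10) → f = 43

At the optimal vertex, 4x_1 + 4x_2 = 19 and -6x_1 + 10x_2 = 43.
Solving simultaneously gives x_1 = 9/32, x_2 = 143/32.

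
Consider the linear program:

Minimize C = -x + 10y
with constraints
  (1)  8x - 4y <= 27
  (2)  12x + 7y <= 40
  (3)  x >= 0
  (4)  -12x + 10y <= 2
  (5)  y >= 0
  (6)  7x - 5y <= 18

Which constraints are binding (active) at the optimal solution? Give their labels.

Corner points and C = -x + 10y:
  (193/102, 42/17) → C = 2327/102
  (326/109, 64/109) → C = 314/109
  (0, 1/5) → C = 2
  (0, 0) → C = 0
  (18/7, 0) → C = -18/7

The minimum is at (18/7, 0). Substituting into each constraint, equality holds for (5) and (6); the remaining constraints have slack.

(5) and (6)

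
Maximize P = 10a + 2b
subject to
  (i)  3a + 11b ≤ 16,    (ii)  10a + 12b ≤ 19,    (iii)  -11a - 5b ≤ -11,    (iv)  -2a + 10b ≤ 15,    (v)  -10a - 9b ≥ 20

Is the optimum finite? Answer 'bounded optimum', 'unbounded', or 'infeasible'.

From the feasible point (199/49, -330/49), moving in the direction (5, -11) keeps every constraint satisfied while P increases without bound.

unbounded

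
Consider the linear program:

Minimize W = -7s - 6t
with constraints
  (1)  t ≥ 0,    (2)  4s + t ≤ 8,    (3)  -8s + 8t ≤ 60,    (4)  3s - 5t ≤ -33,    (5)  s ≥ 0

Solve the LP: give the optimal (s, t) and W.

The optimum lies where 4s + t = 8 and -8s + 8t = 60.
Solving simultaneously gives s = 1/10, t = 38/5.

s = 1/10, t = 38/5, minimum W = -463/10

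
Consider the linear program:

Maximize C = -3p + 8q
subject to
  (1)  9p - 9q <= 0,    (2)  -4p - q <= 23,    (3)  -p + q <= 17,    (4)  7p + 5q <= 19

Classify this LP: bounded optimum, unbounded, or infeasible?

bounded optimum

Corner points and C = -3p + 8q:
  (-23/5, -23/5) → C = -23
  (19/12, 19/12) → C = 95/12
  (-8, 9) → C = 96
  (-11/2, 23/2) → C = 217/2
The feasible region has finitely many vertices and no improving ray; the maximum is 217/2 at (-11/2, 23/2).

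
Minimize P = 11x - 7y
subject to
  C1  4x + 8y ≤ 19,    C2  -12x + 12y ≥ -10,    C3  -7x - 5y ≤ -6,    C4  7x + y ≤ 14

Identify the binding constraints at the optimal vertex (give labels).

C1 and C3

Vertices and P = 11x - 7y:
  (-47/36, 109/36) → P = -320/9
  (93/52, 77/52) → P = 121/13
  (61/72, 1/72) → P = 83/9
  (89/48, 49/48) → P = 53/4

The minimum is at (-47/36, 109/36). Substituting into each constraint, equality holds for C1 and C3; the remaining constraints have slack.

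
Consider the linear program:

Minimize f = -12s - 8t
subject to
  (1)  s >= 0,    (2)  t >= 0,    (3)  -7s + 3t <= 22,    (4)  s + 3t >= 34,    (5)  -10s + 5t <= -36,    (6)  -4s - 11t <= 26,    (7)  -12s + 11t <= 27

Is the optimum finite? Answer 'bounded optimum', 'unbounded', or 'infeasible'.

unbounded

From the feasible point (34, 0), moving in the direction (11, 12) keeps every constraint satisfied while f decreases without bound.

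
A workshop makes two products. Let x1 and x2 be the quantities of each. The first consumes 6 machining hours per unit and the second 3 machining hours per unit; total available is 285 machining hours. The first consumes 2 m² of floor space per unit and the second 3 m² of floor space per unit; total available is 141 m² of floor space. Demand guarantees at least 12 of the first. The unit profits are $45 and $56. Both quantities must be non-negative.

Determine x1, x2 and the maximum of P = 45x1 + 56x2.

x1 = 36, x2 = 23, maximum P = 2908

The optimum lies where 6x1 + 3x2 = 285 and 2x1 + 3x2 = 141.
Solving simultaneously gives x1 = 36, x2 = 23.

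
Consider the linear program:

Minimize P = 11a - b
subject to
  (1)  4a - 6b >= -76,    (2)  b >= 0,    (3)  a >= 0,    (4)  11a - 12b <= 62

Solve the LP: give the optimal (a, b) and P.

At the optimal vertex, 4a - 6b = -76 and a = 0.
Solving simultaneously gives a = 0, b = 38/3.

a = 0, b = 38/3, minimum P = -38/3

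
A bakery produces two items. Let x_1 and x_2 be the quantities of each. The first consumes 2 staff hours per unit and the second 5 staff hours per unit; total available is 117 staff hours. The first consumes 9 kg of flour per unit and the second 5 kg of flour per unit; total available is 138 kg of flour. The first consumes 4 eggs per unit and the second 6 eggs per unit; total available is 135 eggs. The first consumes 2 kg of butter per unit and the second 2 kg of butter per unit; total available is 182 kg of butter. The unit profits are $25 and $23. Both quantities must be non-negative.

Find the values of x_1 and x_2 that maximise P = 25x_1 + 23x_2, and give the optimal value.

Corner points and P = 25x_1 + 23x_2:
  (0, 0) → P = 0
  (0, 45/2) → P = 1035/2
  (46/3, 0) → P = 1150/3
  (9/2, 39/2) → P = 561

x_1 = 9/2, x_2 = 39/2, maximum P = 561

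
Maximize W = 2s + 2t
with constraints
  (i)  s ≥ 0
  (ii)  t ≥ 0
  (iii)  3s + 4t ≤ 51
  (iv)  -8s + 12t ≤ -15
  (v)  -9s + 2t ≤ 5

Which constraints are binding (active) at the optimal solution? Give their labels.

(ii) and (iii)

Extreme points and W = 2s + 2t:
  (17, 0) → W = 34
  (15/8, 0) → W = 15/4
  (168/17, 363/68) → W = 1035/34

The maximum is at (17, 0). Substituting into each constraint, equality holds for (ii) and (iii); the remaining constraints have slack.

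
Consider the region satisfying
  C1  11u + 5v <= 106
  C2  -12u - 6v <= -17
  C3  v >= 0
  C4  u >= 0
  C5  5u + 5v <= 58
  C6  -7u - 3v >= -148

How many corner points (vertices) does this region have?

5

Of the 15 pairwise boundary intersections, those satisfying every inequality are:
  (106/11, 0)
  (8, 18/5)
  (17/12, 0)
  (0, 17/6)
  (0, 58/5)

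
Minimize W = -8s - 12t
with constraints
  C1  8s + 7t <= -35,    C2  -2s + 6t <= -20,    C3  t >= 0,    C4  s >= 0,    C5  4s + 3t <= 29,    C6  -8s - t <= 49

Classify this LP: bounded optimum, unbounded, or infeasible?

The boundaries 8s + 7t = -35 and s = 0 meet at (0, -5), but that point violates t ≥ 0. Every candidate vertex is excluded by some other constraint, so the feasible region is empty.

infeasible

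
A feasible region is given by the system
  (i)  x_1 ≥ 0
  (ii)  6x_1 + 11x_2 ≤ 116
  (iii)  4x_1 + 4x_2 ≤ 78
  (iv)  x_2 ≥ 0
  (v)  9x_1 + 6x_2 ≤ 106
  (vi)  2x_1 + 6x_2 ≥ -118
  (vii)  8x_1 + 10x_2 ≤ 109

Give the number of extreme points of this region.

5

Of the 21 pairwise boundary intersections, those satisfying every inequality are:
  (0, 116/11)
  (0, 0)
  (39/28, 137/14)
  (106/9, 0)
  (29/3, 19/6)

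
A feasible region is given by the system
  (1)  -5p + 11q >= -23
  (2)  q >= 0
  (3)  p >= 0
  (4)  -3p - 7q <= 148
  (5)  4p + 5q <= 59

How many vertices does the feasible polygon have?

Pairwise boundary intersections that survive every other constraint:
  (23/5, 0)
  (764/69, 203/69)
  (0, 0)
  (0, 59/5)

4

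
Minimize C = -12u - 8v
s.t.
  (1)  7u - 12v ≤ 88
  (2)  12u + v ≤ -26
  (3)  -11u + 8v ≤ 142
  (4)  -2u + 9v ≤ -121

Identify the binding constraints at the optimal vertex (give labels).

(1) and (4)

Feasible corners and C = -12u - 8v:
  (-602/19, -981/38) → C = 11148/19
  (-220/13, -671/39) → C = 13288/39
  (-2246/83, -1615/83) → C = 39872/83

The minimum is at (-220/13, -671/39). Substituting into each constraint, equality holds for (1) and (4); the remaining constraints have slack.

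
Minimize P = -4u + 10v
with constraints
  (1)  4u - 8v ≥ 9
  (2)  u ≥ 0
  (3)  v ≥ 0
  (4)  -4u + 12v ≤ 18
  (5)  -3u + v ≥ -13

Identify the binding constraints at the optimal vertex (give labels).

(3) and (5)

Feasible corners and P = -4u + 10v:
  (9/4, 0) → P = -9
  (19/4, 5/4) → P = -13/2
  (13/3, 0) → P = -52/3

The minimum is at (13/3, 0). Substituting into each constraint, equality holds for (3) and (5); the remaining constraints have slack.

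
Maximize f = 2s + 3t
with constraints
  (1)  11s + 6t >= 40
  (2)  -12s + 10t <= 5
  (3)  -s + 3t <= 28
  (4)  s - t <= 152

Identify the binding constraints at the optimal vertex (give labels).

(3) and (4)

Extreme points and f = 2s + 3t:
  (185/91, 535/182) → f = 335/26
  (56, -96) → f = -176
  (265/26, 331/26) → f = 1523/26
  (242, 90) → f = 754

The maximum is at (242, 90). Substituting into each constraint, equality holds for (3) and (4); the remaining constraints have slack.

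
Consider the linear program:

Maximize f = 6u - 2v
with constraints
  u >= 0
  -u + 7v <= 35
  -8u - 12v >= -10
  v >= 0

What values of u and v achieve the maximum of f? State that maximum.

u = 5/4, v = 0, maximum f = 15/2

Vertices and f = 6u - 2v:
  (0, 5/6) → f = -5/3
  (0, 0) → f = 0
  (5/4, 0) → f = 15/2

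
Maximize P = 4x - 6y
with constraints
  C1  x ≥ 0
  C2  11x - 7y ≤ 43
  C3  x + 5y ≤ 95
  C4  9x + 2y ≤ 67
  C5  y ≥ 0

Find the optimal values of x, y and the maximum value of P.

Feasible corners and P = 4x - 6y:
  (0, 19) → P = -114
  (0, 0) → P = 0
  (111/17, 70/17) → P = 24/17
  (43/11, 0) → P = 172/11
  (145/43, 788/43) → P = -4148/43

x = 43/11, y = 0, maximum P = 172/11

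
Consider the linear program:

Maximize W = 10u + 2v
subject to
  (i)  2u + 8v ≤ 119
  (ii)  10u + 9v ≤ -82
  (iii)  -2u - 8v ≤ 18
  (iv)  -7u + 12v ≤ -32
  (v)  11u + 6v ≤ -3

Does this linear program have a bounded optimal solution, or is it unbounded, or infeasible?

infeasible

The boundaries 2u + 8v = 119 and 10u + 9v = -82 meet at (-1727/62, 677/31), but that point violates -7u + 12v ≤ -32. Every candidate vertex is excluded by some other constraint, so the feasible region is empty.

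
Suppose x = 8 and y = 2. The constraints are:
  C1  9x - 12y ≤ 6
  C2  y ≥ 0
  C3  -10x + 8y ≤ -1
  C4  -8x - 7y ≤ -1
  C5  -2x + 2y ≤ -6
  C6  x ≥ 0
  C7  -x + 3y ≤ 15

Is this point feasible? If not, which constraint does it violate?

Constraint C1: 9x - 12y = 48, which is not ≤ 6. All other constraints are satisfied.

not feasible — violates C1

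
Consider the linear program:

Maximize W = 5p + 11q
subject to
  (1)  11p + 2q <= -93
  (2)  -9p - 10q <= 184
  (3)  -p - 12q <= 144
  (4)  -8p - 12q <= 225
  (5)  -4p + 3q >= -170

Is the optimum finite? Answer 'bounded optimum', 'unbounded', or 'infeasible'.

unbounded

From the feasible point (-414/65, -1491/130), moving in the direction (-2, 11) keeps every constraint satisfied while W increases without bound.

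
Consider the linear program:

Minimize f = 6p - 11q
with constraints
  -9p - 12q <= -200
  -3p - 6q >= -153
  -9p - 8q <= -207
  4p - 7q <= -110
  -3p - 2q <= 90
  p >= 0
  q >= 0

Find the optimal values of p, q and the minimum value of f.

Vertices and f = 6p - 11q:
  (3/5, 126/5) → f = -1368/5
  (137/15, 314/15) → f = -2632/15
  (569/95, 1818/95) → f = -16584/95

p = 3/5, q = 126/5, minimum f = -1368/5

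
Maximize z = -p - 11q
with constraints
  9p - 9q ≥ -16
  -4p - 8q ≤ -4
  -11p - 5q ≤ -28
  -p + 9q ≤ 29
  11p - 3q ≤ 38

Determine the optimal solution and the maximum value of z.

Corner points and z = -p - 11q:
  (43/36, 107/36) → z = -305/9
  (13/8, 245/72) → z = -703/18
  (3, -1) → z = 8
  (79/25, -27/25) → z = 218/25
  (143/32, 119/32) → z = -363/8

The optimum lies where -4p - 8q = -4 and 11p - 3q = 38.
Solving simultaneously gives p = 79/25, q = -27/25.

p = 79/25, q = -27/25, maximum z = 218/25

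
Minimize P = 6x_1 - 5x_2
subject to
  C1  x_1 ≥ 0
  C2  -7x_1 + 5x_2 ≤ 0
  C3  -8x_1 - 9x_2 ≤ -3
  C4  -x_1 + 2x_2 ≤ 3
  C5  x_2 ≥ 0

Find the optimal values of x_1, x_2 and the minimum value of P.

x_1 = 5/3, x_2 = 7/3, minimum P = -5/3

Feasible corners and P = 6x_1 - 5x_2:
  (15/103, 21/103) → P = -15/103
  (5/3, 7/3) → P = -5/3
  (3/8, 0) → P = 9/4
The feasible region is unbounded (it extends along (2, 1), (1, 0)), but P strictly increases along every unbounded feasible direction, so there is no improving ray and the minimum is attained at a vertex.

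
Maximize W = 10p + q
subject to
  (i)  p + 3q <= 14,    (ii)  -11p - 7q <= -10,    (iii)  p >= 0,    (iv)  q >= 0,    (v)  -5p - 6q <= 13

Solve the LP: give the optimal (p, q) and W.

p = 14, q = 0, maximum W = 140

Corner points and W = 10p + q:
  (0, 14/3) → W = 14/3
  (14, 0) → W = 140
  (0, 10/7) → W = 10/7
  (10/11, 0) → W = 100/11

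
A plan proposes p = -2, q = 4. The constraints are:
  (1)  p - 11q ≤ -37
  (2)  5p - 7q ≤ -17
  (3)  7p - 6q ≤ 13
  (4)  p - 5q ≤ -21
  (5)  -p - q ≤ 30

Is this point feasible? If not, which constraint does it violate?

feasible

(1): -46 ≤ -37 ✓
(2): -38 ≤ -17 ✓
(3): -38 ≤ 13 ✓
(4): -22 ≤ -21 ✓
(5): -2 ≤ 30 ✓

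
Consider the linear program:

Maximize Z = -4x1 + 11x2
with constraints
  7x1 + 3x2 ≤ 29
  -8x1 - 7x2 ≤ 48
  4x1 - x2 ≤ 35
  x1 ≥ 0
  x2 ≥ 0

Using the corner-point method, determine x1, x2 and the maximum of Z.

x1 = 0, x2 = 29/3, maximum Z = 319/3

Corner points and Z = -4x1 + 11x2:
  (0, 29/3) → Z = 319/3
  (29/7, 0) → Z = -116/7
  (0, 0) → Z = 0

The optimum lies where 7x1 + 3x2 = 29 and x1 = 0.
Solving simultaneously gives x1 = 0, x2 = 29/3.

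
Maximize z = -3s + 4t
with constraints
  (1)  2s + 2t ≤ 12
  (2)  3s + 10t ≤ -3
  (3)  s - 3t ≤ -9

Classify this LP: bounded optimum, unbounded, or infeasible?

From the feasible point (-99/19, 24/19), moving in the direction (-3, -1) keeps every constraint satisfied while z increases without bound.

unbounded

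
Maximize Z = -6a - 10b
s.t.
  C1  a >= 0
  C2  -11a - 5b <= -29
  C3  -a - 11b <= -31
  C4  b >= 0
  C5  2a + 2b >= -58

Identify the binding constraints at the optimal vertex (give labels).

Extreme points and Z = -6a - 10b:
  (0, 29/5) → Z = -58
  (41/29, 78/29) → Z = -1026/29
  (31, 0) → Z = -186
The feasible region is unbounded (it extends along (0, 1), (1, 0)), but Z strictly decreases along every unbounded feasible direction, so there is no improving ray and the maximum is attained at a vertex.

The maximum is at (41/29, 78/29). Substituting into each constraint, equality holds for C2 and C3; the remaining constraints have slack.

C2 and C3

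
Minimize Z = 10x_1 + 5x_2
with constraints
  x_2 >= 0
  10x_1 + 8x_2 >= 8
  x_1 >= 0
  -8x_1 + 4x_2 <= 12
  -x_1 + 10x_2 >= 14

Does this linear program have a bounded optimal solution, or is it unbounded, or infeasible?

Vertices and Z = 10x_1 + 5x_2:
  (0, 3) → Z = 15
  (0, 7/5) → Z = 7
The feasible region has finitely many vertices and no improving ray; the minimum is 7 at (0, 7/5).

bounded optimum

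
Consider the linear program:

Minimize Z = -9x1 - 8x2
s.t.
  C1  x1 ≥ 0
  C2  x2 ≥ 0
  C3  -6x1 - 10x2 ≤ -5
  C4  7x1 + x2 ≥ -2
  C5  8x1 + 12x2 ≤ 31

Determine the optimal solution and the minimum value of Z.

Corner points and Z = -9x1 - 8x2:
  (0, 1/2) → Z = -4
  (0, 31/12) → Z = -62/3
  (5/6, 0) → Z = -15/2
  (31/8, 0) → Z = -279/8

The optimum lies where x2 = 0 and 8x1 + 12x2 = 31.
Solving simultaneously gives x1 = 31/8, x2 = 0.

x1 = 31/8, x2 = 0, minimum Z = -279/8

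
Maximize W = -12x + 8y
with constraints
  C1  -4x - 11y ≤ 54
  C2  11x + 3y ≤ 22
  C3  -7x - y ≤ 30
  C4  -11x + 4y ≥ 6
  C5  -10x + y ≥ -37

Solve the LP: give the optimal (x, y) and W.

x = -56/5, y = 242/5, maximum W = 2608/5

Feasible corners and W = -12x + 8y:
  (-276/73, -258/73) → W = 1248/73
  (-282/137, -570/137) → W = -1176/137
  (-56/5, 242/5) → W = 2608/5
  (10/11, 4) → W = 232/11

The binding constraints are 11x + 3y = 22 and -7x - y = 30.
Solving simultaneously gives x = -56/5, y = 242/5.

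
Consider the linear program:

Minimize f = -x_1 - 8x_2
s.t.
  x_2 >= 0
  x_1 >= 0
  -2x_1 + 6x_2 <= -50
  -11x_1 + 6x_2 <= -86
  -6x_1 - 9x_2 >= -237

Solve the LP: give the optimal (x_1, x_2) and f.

x_1 = 104/3, x_2 = 29/9, minimum f = -544/9

At the optimal vertex, -2x_1 + 6x_2 = -50 and -6x_1 - 9x_2 = -237.
Solving simultaneously gives x_1 = 104/3, x_2 = 29/9.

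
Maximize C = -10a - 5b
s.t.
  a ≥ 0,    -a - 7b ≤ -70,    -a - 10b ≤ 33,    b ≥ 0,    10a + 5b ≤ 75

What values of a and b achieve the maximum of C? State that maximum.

Feasible corners and C = -10a - 5b:
  (0, 10) → C = -50
  (0, 15) → C = -75
  (35/13, 125/13) → C = -75

At the optimal vertex, a = 0 and -a - 7b = -70.
Solving simultaneously gives a = 0, b = 10.

a = 0, b = 10, maximum C = -50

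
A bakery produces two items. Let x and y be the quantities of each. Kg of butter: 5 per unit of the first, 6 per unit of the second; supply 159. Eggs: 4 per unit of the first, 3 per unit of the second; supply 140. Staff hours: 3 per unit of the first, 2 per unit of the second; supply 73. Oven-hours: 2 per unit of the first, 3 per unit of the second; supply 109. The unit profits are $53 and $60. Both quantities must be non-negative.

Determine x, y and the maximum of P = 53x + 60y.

x = 15, y = 14, maximum P = 1635

Extreme points and P = 53x + 60y:
  (0, 0) → P = 0
  (0, 53/2) → P = 1590
  (73/3, 0) → P = 3869/3
  (15, 14) → P = 1635

At the optimal vertex, 5x + 6y = 159 and 3x + 2y = 73.
Solving simultaneously gives x = 15, y = 14.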